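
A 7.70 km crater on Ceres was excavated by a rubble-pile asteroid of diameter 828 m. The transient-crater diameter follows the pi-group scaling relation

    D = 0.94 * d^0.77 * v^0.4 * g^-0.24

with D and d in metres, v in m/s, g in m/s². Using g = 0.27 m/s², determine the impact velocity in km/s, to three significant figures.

v ≈ 6.68 km/s

Rearranging for v: v = [D / (0.94 · 828^0.77 · 0.27^-0.24)]^(1/0.4).
D = 7700 m.
828^0.77 = 176.6
0.27^-0.24 = 1.369
Denominator = 0.94 × 176.6 × 1.369 = 227.3
D / 227.3 = 7700 / 227.3 = 33.88
v = 33.88^(1/0.4) = 33.88^2.5 = 6681 m/s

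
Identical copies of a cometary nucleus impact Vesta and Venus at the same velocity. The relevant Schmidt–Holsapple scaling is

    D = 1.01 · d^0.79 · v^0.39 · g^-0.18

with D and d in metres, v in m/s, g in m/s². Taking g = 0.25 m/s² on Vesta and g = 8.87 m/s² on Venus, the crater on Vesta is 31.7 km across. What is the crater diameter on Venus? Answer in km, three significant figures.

All impactor-dependent factors cancel in the ratio, leaving D_Venus/D_Vesta = (g_Venus/g_Vesta)^-0.18.
(8.87/0.25)^-0.18 = 35.48^-0.18 = 0.5260
D_Venus = 0.5260 × 31.7 km = 16.7 km

D ≈ 16.7 km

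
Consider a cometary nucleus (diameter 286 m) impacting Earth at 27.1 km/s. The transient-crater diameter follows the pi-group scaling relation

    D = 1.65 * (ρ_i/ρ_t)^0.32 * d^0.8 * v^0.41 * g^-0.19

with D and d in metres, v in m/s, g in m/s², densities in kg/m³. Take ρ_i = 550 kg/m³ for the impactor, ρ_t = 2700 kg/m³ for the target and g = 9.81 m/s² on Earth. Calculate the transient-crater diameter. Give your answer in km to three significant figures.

D ≈ 3.90 km

In SI units: v = 27100 m/s.
(ρ_i/ρ_t)^0.32 = (550/2700)^0.32 = 0.6010
d^0.8 = 286^0.8 = 92.28
v^0.41 = 27100^0.41 = 65.69
g^-0.19 = 9.81^-0.19 = 0.6480
D = 1.65 × 0.6010 × 92.28 × 65.69 × 0.6480 = 3895 m
   = 3.895 km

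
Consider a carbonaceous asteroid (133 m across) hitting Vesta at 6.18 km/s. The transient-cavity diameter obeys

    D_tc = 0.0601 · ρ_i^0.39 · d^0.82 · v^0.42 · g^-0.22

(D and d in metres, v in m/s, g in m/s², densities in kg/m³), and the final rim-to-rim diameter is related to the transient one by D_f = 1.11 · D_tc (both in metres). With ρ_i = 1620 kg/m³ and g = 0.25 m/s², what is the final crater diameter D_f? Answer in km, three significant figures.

D_f ≈ 3.48 km

v = 6180 m/s.
ρ_i^0.39 = 1620^0.39 = 17.85
d^0.82 = 133^0.82 = 55.15
v^0.42 = 6180^0.42 = 39.10
g^-0.22 = 0.25^-0.22 = 1.357
D_tc = 0.0601 × 17.85 × 55.15 × 39.10 × 1.357 = 3139 m
D_f = 1.11 × 3139 = 3484 m
     = 3.484 km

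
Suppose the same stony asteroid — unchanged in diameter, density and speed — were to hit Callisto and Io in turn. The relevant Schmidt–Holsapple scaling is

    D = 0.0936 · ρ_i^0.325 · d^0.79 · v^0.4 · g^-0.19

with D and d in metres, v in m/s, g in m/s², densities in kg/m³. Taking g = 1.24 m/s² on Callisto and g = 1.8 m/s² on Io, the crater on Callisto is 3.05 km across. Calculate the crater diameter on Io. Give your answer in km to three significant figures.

D ≈ 2.84 km

All impactor-dependent factors cancel in the ratio, leaving D_Io/D_Callisto = (g_Io/g_Callisto)^-0.19.
(1.8/1.24)^-0.19 = 1.452^-0.19 = 0.9316
D_Io = 0.9316 × 3.05 km = 2.84 km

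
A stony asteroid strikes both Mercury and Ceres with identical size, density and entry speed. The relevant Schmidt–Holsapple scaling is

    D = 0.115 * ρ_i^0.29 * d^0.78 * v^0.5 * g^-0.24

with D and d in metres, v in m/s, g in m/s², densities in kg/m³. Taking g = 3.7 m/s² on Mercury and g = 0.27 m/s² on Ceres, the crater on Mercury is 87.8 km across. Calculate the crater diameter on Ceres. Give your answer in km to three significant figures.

All impactor-dependent factors cancel in the ratio, leaving D_Ceres/D_Mercury = (g_Ceres/g_Mercury)^-0.24.
(0.27/3.7)^-0.24 = 0.07297^-0.24 = 1.874
D_Ceres = 1.874 × 87.8 km = 165 km

D ≈ 165 km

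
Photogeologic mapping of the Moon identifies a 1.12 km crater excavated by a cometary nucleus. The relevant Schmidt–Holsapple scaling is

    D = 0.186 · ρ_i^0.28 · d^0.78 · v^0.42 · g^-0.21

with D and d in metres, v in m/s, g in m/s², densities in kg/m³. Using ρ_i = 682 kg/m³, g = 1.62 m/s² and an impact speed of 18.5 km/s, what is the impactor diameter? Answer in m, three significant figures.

d ≈ 38.7 m

Rearranging for d: d = [D / (0.186 · 682^0.28 · 18500^0.42 · 1.62^-0.21)]^(1/0.78).
D = 1120 m.
682^0.28 = 6.215
18500^0.42 = 61.97
1.62^-0.21 = 0.9037
Denominator = 0.186 × 6.215 × 61.97 × 0.9037 = 64.74
D / 64.74 = 1120 / 64.74 = 17.30
d = 17.30^(1/0.78) = 17.30^1.2821 = 38.66 m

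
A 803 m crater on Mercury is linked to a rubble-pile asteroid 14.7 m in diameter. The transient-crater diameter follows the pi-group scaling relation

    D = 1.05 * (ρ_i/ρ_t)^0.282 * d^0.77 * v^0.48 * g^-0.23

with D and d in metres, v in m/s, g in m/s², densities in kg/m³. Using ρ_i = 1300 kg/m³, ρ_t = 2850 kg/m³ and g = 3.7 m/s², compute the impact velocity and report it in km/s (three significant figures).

Rearranging for v: v = [D / (1.05 · (1300/2850)^0.282 · 14.7^0.77 · 3.7^-0.23)]^(1/0.48).
(1300/2850)^0.282 = 0.8014
14.7^0.77 = 7.922
3.7^-0.23 = 0.7401
Denominator = 1.05 × 0.8014 × 7.922 × 0.7401 = 4.934
D / 4.934 = 803 / 4.934 = 162.7
v = 162.7^(1/0.48) = 162.7^2.0833 = 40456 m/s

v ≈ 40.5 km/s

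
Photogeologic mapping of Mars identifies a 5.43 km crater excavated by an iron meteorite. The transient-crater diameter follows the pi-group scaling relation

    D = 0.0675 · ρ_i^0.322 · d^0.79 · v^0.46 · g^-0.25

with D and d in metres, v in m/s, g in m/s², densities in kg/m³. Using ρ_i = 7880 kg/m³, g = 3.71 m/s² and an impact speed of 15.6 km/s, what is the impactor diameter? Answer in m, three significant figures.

d ≈ 229 m

Rearranging for d: d = [D / (0.0675 · 7880^0.322 · 15600^0.46 · 3.71^-0.25)]^(1/0.79).
D = 5430 m.
7880^0.322 = 17.98
15600^0.46 = 84.89
3.71^-0.25 = 0.7205
Denominator = 0.0675 × 17.98 × 84.89 × 0.7205 = 74.23
D / 74.23 = 5430 / 74.23 = 73.15
d = 73.15^(1/0.79) = 73.15^1.2658 = 228.9 m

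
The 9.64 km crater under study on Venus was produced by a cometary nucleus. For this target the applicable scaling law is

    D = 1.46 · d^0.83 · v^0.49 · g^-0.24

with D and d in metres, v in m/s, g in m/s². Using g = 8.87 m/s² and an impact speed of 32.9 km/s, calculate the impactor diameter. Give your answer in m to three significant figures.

Rearranging for d: d = [D / (1.46 · 32900^0.49 · 8.87^-0.24)]^(1/0.83).
D = 9640 m.
32900^0.49 = 163.5
8.87^-0.24 = 0.5922
Denominator = 1.46 × 163.5 × 0.5922 = 141.4
D / 141.4 = 9640 / 141.4 = 68.18
d = 68.18^(1/0.83) = 68.18^1.2048 = 161.9 m

d ≈ 162 m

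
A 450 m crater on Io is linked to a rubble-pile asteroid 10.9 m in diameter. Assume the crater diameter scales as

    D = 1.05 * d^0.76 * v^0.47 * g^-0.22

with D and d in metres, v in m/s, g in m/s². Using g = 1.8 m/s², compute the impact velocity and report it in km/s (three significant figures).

v ≈ 11.0 km/s

Rearranging for v: v = [D / (1.05 · 10.9^0.76 · 1.8^-0.22)]^(1/0.47).
10.9^0.76 = 6.144
1.8^-0.22 = 0.8787
Denominator = 1.05 × 6.144 × 0.8787 = 5.669
D / 5.669 = 450 / 5.669 = 79.38
v = 79.38^(1/0.47) = 79.38^2.1277 = 11016 m/s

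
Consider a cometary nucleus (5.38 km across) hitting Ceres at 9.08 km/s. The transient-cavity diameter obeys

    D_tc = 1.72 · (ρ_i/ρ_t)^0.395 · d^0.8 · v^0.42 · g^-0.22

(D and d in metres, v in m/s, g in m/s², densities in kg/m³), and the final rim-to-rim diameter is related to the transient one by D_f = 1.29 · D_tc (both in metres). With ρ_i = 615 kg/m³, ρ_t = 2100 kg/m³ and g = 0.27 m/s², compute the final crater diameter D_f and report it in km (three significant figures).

In SI: d = 5380 m, v = 9080 m/s.
(ρ_i/ρ_t)^0.395 = (615/2100)^0.395 = 0.6156
d^0.8 = 5380^0.8 = 965.2
v^0.42 = 9080^0.42 = 45.96
g^-0.22 = 0.27^-0.22 = 1.334
D_tc = 1.72 × 0.6156 × 965.2 × 45.96 × 1.334 = 62660 m
D_f = 1.29 × 62660 = 80831 m
     = 80.83 km

D_f ≈ 80.8 km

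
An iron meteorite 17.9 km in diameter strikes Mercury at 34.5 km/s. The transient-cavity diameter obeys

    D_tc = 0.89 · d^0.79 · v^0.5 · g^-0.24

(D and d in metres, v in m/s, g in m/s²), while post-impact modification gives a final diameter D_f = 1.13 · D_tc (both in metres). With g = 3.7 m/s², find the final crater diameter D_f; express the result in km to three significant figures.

In SI: d = 17900 m, v = 34500 m/s.
d^0.79 = 17900^0.79 = 2290
v^0.5 = 34500^0.5 = 185.7
g^-0.24 = 3.7^-0.24 = 0.7305
D_tc = 0.89 × 2290 × 185.7 × 0.7305 = 2.765 × 10^5 m
D_f = 1.13 × 2.765 × 10^5 = 3.124 × 10^5 m
     = 312.4 km

D_f ≈ 312 km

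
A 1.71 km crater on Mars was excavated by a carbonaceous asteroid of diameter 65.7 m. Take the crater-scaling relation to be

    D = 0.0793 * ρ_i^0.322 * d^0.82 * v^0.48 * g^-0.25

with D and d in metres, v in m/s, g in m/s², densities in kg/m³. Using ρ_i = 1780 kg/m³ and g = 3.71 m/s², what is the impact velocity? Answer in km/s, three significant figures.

v ≈ 11.0 km/s

Rearranging for v: v = [D / (0.0793 · 1780^0.322 · 65.7^0.82 · 3.71^-0.25)]^(1/0.48).
D = 1710 m.
1780^0.322 = 11.13
65.7^0.82 = 30.93
3.71^-0.25 = 0.7205
Denominator = 0.0793 × 11.13 × 30.93 × 0.7205 = 19.67
D / 19.67 = 1710 / 19.67 = 86.93
v = 86.93^(1/0.48) = 86.93^2.0833 = 10962 m/s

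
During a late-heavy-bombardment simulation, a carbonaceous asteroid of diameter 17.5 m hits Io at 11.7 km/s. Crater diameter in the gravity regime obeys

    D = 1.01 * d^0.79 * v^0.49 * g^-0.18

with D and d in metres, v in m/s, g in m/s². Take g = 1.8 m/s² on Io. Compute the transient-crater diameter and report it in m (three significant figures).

D ≈ 859 m

In SI units: v = 11700 m/s.
d^0.79 = 17.5^0.79 = 9.594
v^0.49 = 11700^0.49 = 98.49
g^-0.18 = 1.8^-0.18 = 0.8996
D = 1.01 × 9.594 × 98.49 × 0.8996 = 858.5 m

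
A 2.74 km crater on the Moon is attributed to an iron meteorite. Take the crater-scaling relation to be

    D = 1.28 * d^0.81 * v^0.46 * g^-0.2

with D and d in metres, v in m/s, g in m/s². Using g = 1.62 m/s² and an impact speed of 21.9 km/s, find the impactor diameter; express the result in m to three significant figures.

Rearranging for d: d = [D / (1.28 · 21900^0.46 · 1.62^-0.2)]^(1/0.81).
D = 2740 m.
21900^0.46 = 99.22
1.62^-0.2 = 0.9080
Denominator = 1.28 × 99.22 × 0.9080 = 115.3
D / 115.3 = 2740 / 115.3 = 23.76
d = 23.76^(1/0.81) = 23.76^1.2346 = 49.96 m

d ≈ 50.0 m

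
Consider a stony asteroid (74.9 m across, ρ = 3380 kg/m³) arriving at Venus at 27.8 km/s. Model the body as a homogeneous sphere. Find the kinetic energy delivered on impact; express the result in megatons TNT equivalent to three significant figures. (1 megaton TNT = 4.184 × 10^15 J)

v = 27800 m/s.
Mass m = (π/6) ρ d³ = (π/6) × 3380 × (74.9)³ = 7.436 × 10^8 kg
E = ½ m v² = 0.5 × 7.436 × 10^8 × (27800)² = 2.873 × 10^17 J
   = 2.873 × 10^17 / 4.184×10^15 = 68.67 Mt

E ≈ 68.7 Mt TNT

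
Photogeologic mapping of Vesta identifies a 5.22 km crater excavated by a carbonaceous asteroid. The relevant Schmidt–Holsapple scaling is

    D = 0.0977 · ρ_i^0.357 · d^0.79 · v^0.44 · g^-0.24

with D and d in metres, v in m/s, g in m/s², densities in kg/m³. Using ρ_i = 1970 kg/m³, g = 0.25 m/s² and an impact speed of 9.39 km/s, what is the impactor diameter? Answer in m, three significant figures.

Rearranging for d: d = [D / (0.0977 · 1970^0.357 · 9390^0.44 · 0.25^-0.24)]^(1/0.79).
D = 5220 m.
1970^0.357 = 15.00
9390^0.44 = 55.97
0.25^-0.24 = 1.395
Denominator = 0.0977 × 15.00 × 55.97 × 1.395 = 114.4
D / 114.4 = 5220 / 114.4 = 45.63
d = 45.63^(1/0.79) = 45.63^1.2658 = 126.0 m

d ≈ 126 m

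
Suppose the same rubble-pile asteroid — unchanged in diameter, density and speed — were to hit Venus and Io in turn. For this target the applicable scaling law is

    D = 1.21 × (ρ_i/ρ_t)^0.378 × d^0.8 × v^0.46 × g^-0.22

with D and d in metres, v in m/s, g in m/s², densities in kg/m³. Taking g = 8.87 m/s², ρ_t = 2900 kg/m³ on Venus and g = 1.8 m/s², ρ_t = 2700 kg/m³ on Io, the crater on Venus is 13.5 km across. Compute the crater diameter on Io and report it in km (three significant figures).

The impactor-only factors (d, v, ρ_i) cancel in the ratio, leaving D_Io/D_Venus = (g_Io/g_Venus)^-0.22 · (ρ_t,Venus/ρ_t,Io)^0.378.
(1.8/8.87)^-0.22 = 0.2029^-0.22 = 1.420
(2900/2700)^0.378 = 1.074^0.378 = 1.027
Ratio = 1.420 × 1.027 = 1.458
D_Io = 1.458 × 13.5 km = 19.7 km

D ≈ 19.7 km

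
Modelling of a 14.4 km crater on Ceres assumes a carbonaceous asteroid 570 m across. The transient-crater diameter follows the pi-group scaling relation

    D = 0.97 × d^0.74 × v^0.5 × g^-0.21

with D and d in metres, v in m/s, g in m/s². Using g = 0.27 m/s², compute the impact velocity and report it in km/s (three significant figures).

v ≈ 10.6 km/s

Rearranging for v: v = [D / (0.97 · 570^0.74 · 0.27^-0.21)]^(1/0.5).
D = 14400 m.
570^0.74 = 109.5
0.27^-0.21 = 1.316
Denominator = 0.97 × 109.5 × 1.316 = 139.8
D / 139.8 = 14400 / 139.8 = 103.0
v = 103.0^(1/0.5) = 103.0^2 = 10609 m/s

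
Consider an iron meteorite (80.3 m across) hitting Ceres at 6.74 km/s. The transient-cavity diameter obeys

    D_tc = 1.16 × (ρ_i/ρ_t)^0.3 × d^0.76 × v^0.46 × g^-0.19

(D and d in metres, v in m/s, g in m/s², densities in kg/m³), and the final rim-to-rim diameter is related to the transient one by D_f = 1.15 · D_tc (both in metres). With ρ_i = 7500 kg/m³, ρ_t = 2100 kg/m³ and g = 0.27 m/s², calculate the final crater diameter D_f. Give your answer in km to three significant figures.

v = 6740 m/s.
(ρ_i/ρ_t)^0.3 = (7500/2100)^0.3 = 1.465
d^0.76 = 80.3^0.76 = 28.03
v^0.46 = 6740^0.46 = 57.70
g^-0.19 = 0.27^-0.19 = 1.282
D_tc = 1.16 × 1.465 × 28.03 × 57.70 × 1.282 = 3524 m
D_f = 1.15 × 3524 = 4053 m
     = 4.053 km

D_f ≈ 4.05 km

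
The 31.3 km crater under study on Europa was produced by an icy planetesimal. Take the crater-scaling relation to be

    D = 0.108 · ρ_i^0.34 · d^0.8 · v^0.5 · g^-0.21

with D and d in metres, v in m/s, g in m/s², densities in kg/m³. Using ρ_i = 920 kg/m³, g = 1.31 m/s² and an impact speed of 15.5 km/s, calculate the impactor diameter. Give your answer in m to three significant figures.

Rearranging for d: d = [D / (0.108 · 920^0.34 · 15500^0.5 · 1.31^-0.21)]^(1/0.8).
D = 31300 m.
920^0.34 = 10.18
15500^0.5 = 124.5
1.31^-0.21 = 0.9449
Denominator = 0.108 × 10.18 × 124.5 × 0.9449 = 129.3
D / 129.3 = 31300 / 129.3 = 242.1
d = 242.1^(1/0.8) = 242.1^1.25 = 955.0 m

d ≈ 955 m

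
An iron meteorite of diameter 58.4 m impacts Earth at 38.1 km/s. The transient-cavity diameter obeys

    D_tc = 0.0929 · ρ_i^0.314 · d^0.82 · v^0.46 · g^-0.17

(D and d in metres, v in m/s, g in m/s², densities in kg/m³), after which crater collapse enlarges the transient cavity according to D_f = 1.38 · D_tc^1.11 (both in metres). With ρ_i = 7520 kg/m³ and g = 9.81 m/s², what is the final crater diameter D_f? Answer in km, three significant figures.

D_f ≈ 12.7 km

v = 38100 m/s.
ρ_i^0.314 = 7520^0.314 = 16.49
d^0.82 = 58.4^0.82 = 28.08
v^0.46 = 38100^0.46 = 128.0
g^-0.17 = 9.81^-0.17 = 0.6783
D_tc = 0.0929 × 16.49 × 28.08 × 128.0 × 0.6783 = 3735 m
D_f = 1.38 × (3735)^1.11 = 12739 m
     = 12.74 km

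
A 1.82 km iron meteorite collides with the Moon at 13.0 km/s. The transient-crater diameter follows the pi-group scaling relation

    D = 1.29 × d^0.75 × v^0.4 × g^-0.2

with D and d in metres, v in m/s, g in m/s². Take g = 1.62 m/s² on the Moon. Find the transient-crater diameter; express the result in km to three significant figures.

In SI units: d = 1820 m, v = 13000 m/s.
d^0.75 = 1820^0.75 = 278.6
v^0.4 = 13000^0.4 = 44.22
g^-0.2 = 1.62^-0.2 = 0.9080
D = 1.29 × 278.6 × 44.22 × 0.9080 = 14430 m
   = 14.43 km

D ≈ 14.4 km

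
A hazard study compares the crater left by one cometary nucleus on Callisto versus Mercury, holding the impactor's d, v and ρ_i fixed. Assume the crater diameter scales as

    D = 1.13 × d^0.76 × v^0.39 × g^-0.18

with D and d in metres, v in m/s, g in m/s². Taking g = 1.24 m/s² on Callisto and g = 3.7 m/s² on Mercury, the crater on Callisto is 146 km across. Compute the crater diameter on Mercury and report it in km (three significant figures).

D ≈ 120 km

All impactor-dependent factors cancel in the ratio, leaving D_Mercury/D_Callisto = (g_Mercury/g_Callisto)^-0.18.
(3.7/1.24)^-0.18 = 2.984^-0.18 = 0.8214
D_Mercury = 0.8214 × 146 km = 120 km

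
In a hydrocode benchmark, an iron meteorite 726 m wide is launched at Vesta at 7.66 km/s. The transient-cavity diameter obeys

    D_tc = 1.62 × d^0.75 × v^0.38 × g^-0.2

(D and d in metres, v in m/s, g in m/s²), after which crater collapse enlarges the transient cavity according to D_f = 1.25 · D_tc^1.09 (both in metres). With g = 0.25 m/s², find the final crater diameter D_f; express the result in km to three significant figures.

D_f ≈ 25.4 km

v = 7660 m/s.
d^0.75 = 726^0.75 = 139.9
v^0.38 = 7660^0.38 = 29.92
g^-0.2 = 0.25^-0.2 = 1.320
D_tc = 1.62 × 139.9 × 29.92 × 1.320 = 8951 m
D_f = 1.25 × (8951)^1.09 = 25378 m
     = 25.38 km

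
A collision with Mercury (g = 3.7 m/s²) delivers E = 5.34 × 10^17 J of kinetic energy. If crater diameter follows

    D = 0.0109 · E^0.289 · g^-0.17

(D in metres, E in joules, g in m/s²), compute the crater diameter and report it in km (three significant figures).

D ≈ 1.16 km

E^0.289 = (5.34 × 10^17)^0.289 = 1.328 × 10^5
g^-0.17 = 3.7^-0.17 = 0.8006
D = 0.0109 × 1.328 × 10^5 × 0.8006 = 1159 m
   = 1.159 km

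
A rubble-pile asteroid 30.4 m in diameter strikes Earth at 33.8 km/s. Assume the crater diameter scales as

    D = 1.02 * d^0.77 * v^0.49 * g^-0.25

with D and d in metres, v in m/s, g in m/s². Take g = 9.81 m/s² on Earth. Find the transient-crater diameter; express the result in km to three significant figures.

In SI units: v = 33800 m/s.
d^0.77 = 30.4^0.77 = 13.86
v^0.49 = 33800^0.49 = 165.6
g^-0.25 = 9.81^-0.25 = 0.5650
D = 1.02 × 13.86 × 165.6 × 0.5650 = 1323 m
   = 1.323 km

D ≈ 1.32 km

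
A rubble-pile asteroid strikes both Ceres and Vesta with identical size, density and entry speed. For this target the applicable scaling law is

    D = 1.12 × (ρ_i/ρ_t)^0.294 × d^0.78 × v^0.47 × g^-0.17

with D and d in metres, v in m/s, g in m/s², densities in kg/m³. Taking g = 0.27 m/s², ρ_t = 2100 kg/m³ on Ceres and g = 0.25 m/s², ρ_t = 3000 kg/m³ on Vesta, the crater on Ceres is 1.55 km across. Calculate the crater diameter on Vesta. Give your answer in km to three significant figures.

D ≈ 1.41 km

The impactor-only factors (d, v, ρ_i) cancel in the ratio, leaving D_Vesta/D_Ceres = (g_Vesta/g_Ceres)^-0.17 · (ρ_t,Ceres/ρ_t,Vesta)^0.294.
(0.25/0.27)^-0.17 = 0.9259^-0.17 = 1.013
(2100/3000)^0.294 = 0.7000^0.294 = 0.9004
Ratio = 1.013 × 0.9004 = 0.9121
D_Vesta = 0.9121 × 1.55 km = 1.41 km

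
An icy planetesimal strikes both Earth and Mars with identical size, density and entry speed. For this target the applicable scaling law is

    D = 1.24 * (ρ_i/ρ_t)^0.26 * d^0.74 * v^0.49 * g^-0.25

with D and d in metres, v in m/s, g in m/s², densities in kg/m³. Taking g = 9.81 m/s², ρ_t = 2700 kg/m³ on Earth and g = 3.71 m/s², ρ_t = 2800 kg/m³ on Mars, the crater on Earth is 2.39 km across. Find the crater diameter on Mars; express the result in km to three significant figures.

The impactor-only factors (d, v, ρ_i) cancel in the ratio, leaving D_Mars/D_Earth = (g_Mars/g_Earth)^-0.25 · (ρ_t,Earth/ρ_t,Mars)^0.26.
(3.71/9.81)^-0.25 = 0.3782^-0.25 = 1.275
(2700/2800)^0.26 = 0.9643^0.26 = 0.9906
Ratio = 1.275 × 0.9906 = 1.263
D_Mars = 1.263 × 2.39 km = 3.02 km

D ≈ 3.02 km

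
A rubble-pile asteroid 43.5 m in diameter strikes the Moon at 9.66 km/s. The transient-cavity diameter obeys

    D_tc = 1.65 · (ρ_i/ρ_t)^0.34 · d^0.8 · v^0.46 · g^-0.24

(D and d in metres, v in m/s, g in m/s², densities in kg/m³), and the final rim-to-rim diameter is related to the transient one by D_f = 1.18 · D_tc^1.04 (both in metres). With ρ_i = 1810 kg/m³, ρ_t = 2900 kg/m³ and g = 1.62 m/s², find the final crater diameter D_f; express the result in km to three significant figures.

v = 9660 m/s.
(ρ_i/ρ_t)^0.34 = (1810/2900)^0.34 = 0.8519
d^0.8 = 43.5^0.8 = 20.45
v^0.46 = 9660^0.46 = 68.09
g^-0.24 = 1.62^-0.24 = 0.8907
D_tc = 1.65 × 0.8519 × 20.45 × 68.09 × 0.8907 = 1743 m
D_f = 1.18 × (1743)^1.04 = 2772 m
     = 2.772 km

D_f ≈ 2.77 km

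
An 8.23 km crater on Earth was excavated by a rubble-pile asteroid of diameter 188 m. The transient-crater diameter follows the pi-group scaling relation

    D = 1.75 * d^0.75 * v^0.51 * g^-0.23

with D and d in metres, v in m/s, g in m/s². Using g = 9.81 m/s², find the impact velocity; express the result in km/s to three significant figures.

v ≈ 20.1 km/s

Rearranging for v: v = [D / (1.75 · 188^0.75 · 9.81^-0.23)]^(1/0.51).
D = 8230 m.
188^0.75 = 50.77
9.81^-0.23 = 0.5914
Denominator = 1.75 × 50.77 × 0.5914 = 52.54
D / 52.54 = 8230 / 52.54 = 156.6
v = 156.6^(1/0.51) = 156.6^1.9608 = 20116 m/s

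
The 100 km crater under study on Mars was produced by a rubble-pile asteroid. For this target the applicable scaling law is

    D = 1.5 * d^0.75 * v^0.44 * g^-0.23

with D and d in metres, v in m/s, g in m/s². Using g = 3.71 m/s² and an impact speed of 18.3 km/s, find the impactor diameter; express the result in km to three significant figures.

Rearranging for d: d = [D / (1.5 · 18300^0.44 · 3.71^-0.23)]^(1/0.75).
D = 100000 m.
18300^0.44 = 75.07
3.71^-0.23 = 0.7397
Denominator = 1.5 × 75.07 × 0.7397 = 83.29
D / 83.29 = 100000 / 83.29 = 1201
d = 1201^(1/0.75) = 1201^1.3333 = 12763 m

d ≈ 12.8 km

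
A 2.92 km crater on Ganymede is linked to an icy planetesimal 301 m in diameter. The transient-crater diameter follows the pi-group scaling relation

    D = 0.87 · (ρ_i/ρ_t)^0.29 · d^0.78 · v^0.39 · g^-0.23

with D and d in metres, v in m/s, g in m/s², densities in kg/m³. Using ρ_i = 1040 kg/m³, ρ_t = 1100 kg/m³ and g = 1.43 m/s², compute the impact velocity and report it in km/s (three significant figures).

Rearranging for v: v = [D / (0.87 · (1040/1100)^0.29 · 301^0.78 · 1.43^-0.23)]^(1/0.39).
D = 2920 m.
(1040/1100)^0.29 = 0.9839
301^0.78 = 85.76
1.43^-0.23 = 0.9210
Denominator = 0.87 × 0.9839 × 85.76 × 0.9210 = 67.61
D / 67.61 = 2920 / 67.61 = 43.19
v = 43.19^(1/0.39) = 43.19^2.5641 = 15606 m/s

v ≈ 15.6 km/s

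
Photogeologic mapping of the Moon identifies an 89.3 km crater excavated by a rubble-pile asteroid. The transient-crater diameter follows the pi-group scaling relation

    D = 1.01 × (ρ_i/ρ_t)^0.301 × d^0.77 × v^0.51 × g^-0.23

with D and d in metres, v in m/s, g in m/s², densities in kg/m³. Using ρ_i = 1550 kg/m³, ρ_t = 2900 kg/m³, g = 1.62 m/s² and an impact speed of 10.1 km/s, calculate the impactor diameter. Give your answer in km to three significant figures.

Rearranging for d: d = [D / (1.01 · (1550/2900)^0.301 · 10100^0.51 · 1.62^-0.23)]^(1/0.77).
D = 89300 m.
(1550/2900)^0.301 = 0.8281
10100^0.51 = 110.2
1.62^-0.23 = 0.8950
Denominator = 1.01 × 0.8281 × 110.2 × 0.8950 = 82.49
D / 82.49 = 89300 / 82.49 = 1083
d = 1083^(1/0.77) = 1083^1.2987 = 8731 m

d ≈ 8.73 km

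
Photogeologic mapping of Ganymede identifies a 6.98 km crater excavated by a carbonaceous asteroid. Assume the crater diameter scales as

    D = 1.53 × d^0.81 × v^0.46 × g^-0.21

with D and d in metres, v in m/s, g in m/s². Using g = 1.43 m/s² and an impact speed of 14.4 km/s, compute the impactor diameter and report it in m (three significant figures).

Rearranging for d: d = [D / (1.53 · 14400^0.46 · 1.43^-0.21)]^(1/0.81).
D = 6980 m.
14400^0.46 = 81.82
1.43^-0.21 = 0.9276
Denominator = 1.53 × 81.82 × 0.9276 = 116.1
D / 116.1 = 6980 / 116.1 = 60.12
d = 60.12^(1/0.81) = 60.12^1.2346 = 157.2 m

d ≈ 157 m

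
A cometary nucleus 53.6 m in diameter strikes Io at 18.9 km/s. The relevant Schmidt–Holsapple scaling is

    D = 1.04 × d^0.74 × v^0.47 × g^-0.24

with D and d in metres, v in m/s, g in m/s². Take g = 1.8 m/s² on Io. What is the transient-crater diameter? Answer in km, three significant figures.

In SI units: v = 18900 m/s.
d^0.74 = 53.6^0.74 = 19.04
v^0.47 = 18900^0.47 = 102.3
g^-0.24 = 1.8^-0.24 = 0.8684
D = 1.04 × 19.04 × 102.3 × 0.8684 = 1759 m
   = 1.759 km

D ≈ 1.76 km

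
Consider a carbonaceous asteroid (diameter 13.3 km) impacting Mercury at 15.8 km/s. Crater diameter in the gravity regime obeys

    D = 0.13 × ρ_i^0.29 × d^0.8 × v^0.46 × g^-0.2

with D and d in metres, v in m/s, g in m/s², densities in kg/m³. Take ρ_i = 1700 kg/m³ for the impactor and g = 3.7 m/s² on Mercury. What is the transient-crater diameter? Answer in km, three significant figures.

D ≈ 147 km

In SI units: d = 13300 m, v = 15800 m/s.
ρ_i^0.29 = 1700^0.29 = 8.646
d^0.8 = 13300^0.8 = 1991
v^0.46 = 15800^0.46 = 85.39
g^-0.2 = 3.7^-0.2 = 0.7698
D = 0.13 × 8.646 × 1991 × 85.39 × 0.7698 = 1.471 × 10^5 m
   = 147.1 km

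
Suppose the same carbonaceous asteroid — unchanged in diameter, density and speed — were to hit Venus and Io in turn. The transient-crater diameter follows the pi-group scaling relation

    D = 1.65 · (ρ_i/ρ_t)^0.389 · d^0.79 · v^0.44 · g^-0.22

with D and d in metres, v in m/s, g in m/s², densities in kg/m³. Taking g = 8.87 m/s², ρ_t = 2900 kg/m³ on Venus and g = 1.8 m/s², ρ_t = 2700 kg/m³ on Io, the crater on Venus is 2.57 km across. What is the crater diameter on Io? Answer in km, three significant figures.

D ≈ 3.75 km

The impactor-only factors (d, v, ρ_i) cancel in the ratio, leaving D_Io/D_Venus = (g_Io/g_Venus)^-0.22 · (ρ_t,Venus/ρ_t,Io)^0.389.
(1.8/8.87)^-0.22 = 0.2029^-0.22 = 1.420
(2900/2700)^0.389 = 1.074^0.389 = 1.028
Ratio = 1.420 × 1.028 = 1.460
D_Io = 1.460 × 2.57 km = 3.75 km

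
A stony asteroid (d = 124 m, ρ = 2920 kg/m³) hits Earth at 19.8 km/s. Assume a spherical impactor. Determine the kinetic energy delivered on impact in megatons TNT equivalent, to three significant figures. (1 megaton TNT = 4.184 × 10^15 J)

E ≈ 137 Mt TNT

v = 19800 m/s.
Mass m = (π/6) ρ d³ = (π/6) × 2920 × (124)³ = 2.915 × 10^9 kg
E = ½ m v² = 0.5 × 2.915 × 10^9 × (19800)² = 5.714 × 10^17 J
   = 5.714 × 10^17 / 4.184×10^15 = 136.6 Mt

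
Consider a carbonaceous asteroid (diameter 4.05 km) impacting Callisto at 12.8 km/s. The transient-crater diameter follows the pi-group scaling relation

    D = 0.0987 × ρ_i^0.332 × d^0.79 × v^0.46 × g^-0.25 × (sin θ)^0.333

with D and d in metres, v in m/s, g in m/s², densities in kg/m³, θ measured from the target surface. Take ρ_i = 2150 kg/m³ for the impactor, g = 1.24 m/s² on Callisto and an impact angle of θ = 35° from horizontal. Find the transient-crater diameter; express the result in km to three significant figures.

In SI units: d = 4050 m, v = 12800 m/s.
ρ_i^0.332 = 2150^0.332 = 12.78
d^0.79 = 4050^0.79 = 707.8
v^0.46 = 12800^0.46 = 77.50
g^-0.25 = 1.24^-0.25 = 0.9476
(sin 35°)^0.333 = 0.5736^0.333 = 0.8310
D = 0.0987 × 12.78 × 707.8 × 77.50 × 0.9476 × 0.8310 = 54486 m
   = 54.49 km

D ≈ 54.5 km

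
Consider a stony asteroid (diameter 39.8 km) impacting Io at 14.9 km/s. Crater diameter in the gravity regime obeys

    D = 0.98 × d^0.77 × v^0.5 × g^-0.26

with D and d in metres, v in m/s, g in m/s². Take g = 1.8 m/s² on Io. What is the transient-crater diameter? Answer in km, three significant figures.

D ≈ 358 km

In SI units: d = 39800 m, v = 14900 m/s.
d^0.77 = 39800^0.77 = 3483
v^0.5 = 14900^0.5 = 122.1
g^-0.26 = 1.8^-0.26 = 0.8583
D = 0.98 × 3483 × 122.1 × 0.8583 = 3.577 × 10^5 m
   = 357.7 km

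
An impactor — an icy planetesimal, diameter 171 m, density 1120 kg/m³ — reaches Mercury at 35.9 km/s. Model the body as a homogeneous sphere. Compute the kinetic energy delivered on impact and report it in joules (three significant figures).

v = 35900 m/s.
Mass m = (π/6) ρ d³ = (π/6) × 1120 × (171)³ = 2.932 × 10^9 kg
E = ½ m v² = 0.5 × 2.932 × 10^9 × (35900)² = 1.889 × 10^18 J

E ≈ 1.89 × 10^18 J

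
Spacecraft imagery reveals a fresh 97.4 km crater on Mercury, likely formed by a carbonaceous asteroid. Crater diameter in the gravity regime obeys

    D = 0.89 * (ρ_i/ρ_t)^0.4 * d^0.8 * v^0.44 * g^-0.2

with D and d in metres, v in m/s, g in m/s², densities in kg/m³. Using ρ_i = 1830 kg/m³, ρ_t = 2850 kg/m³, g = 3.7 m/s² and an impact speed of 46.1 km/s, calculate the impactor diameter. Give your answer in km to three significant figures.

d ≈ 9.38 km

Rearranging for d: d = [D / (0.89 · (1830/2850)^0.4 · 46100^0.44 · 3.7^-0.2)]^(1/0.8).
D = 97400 m.
(1830/2850)^0.4 = 0.8376
46100^0.44 = 112.7
3.7^-0.2 = 0.7698
Denominator = 0.89 × 0.8376 × 112.7 × 0.7698 = 64.67
D / 64.67 = 97400 / 64.67 = 1506
d = 1506^(1/0.8) = 1506^1.25 = 9382 m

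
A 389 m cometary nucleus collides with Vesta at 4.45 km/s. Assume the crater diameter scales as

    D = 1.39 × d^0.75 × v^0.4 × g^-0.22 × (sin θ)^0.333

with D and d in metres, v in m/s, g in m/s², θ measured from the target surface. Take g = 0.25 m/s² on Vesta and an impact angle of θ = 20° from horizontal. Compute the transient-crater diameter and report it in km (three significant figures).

D ≈ 3.33 km

In SI units: v = 4450 m/s.
d^0.75 = 389^0.75 = 87.59
v^0.4 = 4450^0.4 = 28.80
g^-0.22 = 0.25^-0.22 = 1.357
(sin 20°)^0.333 = 0.3420^0.333 = 0.6996
D = 1.39 × 87.59 × 28.80 × 1.357 × 0.6996 = 3329 m
   = 3.329 km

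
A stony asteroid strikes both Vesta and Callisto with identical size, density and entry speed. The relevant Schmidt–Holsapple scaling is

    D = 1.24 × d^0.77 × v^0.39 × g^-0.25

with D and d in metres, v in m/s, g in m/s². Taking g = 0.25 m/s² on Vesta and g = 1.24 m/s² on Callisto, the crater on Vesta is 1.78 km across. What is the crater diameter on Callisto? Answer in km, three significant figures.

All impactor-dependent factors cancel in the ratio, leaving D_Callisto/D_Vesta = (g_Callisto/g_Vesta)^-0.25.
(1.24/0.25)^-0.25 = 4.960^-0.25 = 0.6701
D_Callisto = 0.6701 × 1.78 km = 1.19 km

D ≈ 1.19 km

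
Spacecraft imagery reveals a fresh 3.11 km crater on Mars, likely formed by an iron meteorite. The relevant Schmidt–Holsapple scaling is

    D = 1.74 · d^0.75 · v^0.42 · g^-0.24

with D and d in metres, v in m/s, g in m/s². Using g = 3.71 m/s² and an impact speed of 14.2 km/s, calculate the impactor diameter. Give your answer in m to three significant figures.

d ≈ 156 m

Rearranging for d: d = [D / (1.74 · 14200^0.42 · 3.71^-0.24)]^(1/0.75).
D = 3110 m.
14200^0.42 = 55.46
3.71^-0.24 = 0.7300
Denominator = 1.74 × 55.46 × 0.7300 = 70.45
D / 70.45 = 3110 / 70.45 = 44.14
d = 44.14^(1/0.75) = 44.14^1.3333 = 156.0 m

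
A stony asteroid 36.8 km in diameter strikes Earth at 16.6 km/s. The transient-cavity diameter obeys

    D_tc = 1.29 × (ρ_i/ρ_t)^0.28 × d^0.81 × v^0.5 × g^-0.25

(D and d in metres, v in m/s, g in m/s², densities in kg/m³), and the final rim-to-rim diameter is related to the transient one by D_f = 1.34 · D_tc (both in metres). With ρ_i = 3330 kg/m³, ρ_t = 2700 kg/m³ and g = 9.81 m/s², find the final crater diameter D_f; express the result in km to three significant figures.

In SI: d = 36800 m, v = 16600 m/s.
(ρ_i/ρ_t)^0.28 = (3330/2700)^0.28 = 1.060
d^0.81 = 36800^0.81 = 4993
v^0.5 = 16600^0.5 = 128.8
g^-0.25 = 9.81^-0.25 = 0.5650
D_tc = 1.29 × 1.060 × 4993 × 128.8 × 0.5650 = 4.968 × 10^5 m
D_f = 1.34 × 4.968 × 10^5 = 6.657 × 10^5 m
     = 665.7 km

D_f ≈ 666 km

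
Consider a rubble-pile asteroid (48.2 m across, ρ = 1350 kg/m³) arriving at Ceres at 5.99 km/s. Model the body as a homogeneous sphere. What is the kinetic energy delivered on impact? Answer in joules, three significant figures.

E ≈ 1.42 × 10^15 J

v = 5990 m/s.
Mass m = (π/6) ρ d³ = (π/6) × 1350 × (48.2)³ = 7.915 × 10^7 kg
E = ½ m v² = 0.5 × 7.915 × 10^7 × (5990)² = 1.420 × 10^15 J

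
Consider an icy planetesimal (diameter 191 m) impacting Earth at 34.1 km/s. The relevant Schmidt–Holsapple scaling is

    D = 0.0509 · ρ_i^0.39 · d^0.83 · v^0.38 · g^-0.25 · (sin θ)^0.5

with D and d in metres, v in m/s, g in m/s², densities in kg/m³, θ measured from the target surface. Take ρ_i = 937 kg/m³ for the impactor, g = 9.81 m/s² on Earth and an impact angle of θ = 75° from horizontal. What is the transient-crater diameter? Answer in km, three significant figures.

In SI units: v = 34100 m/s.
ρ_i^0.39 = 937^0.39 = 14.42
d^0.83 = 191^0.83 = 78.21
v^0.38 = 34100^0.38 = 52.78
g^-0.25 = 9.81^-0.25 = 0.5650
(sin 75°)^0.5 = 0.9659^0.5 = 0.9828
D = 0.0509 × 14.42 × 78.21 × 52.78 × 0.5650 × 0.9828 = 1682 m
   = 1.682 km

D ≈ 1.68 km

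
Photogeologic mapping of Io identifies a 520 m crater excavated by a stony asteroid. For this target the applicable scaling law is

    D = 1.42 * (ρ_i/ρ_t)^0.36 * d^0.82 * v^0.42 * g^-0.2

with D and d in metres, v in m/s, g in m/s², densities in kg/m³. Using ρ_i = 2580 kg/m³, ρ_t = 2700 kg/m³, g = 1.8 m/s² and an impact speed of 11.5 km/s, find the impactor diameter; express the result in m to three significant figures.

d ≈ 13.1 m

Rearranging for d: d = [D / (1.42 · (2580/2700)^0.36 · 11500^0.42 · 1.8^-0.2)]^(1/0.82).
(2580/2700)^0.36 = 0.9838
11500^0.42 = 50.76
1.8^-0.2 = 0.8891
Denominator = 1.42 × 0.9838 × 50.76 × 0.8891 = 63.05
D / 63.05 = 520 / 63.05 = 8.247
d = 8.247^(1/0.82) = 8.247^1.2195 = 13.10 m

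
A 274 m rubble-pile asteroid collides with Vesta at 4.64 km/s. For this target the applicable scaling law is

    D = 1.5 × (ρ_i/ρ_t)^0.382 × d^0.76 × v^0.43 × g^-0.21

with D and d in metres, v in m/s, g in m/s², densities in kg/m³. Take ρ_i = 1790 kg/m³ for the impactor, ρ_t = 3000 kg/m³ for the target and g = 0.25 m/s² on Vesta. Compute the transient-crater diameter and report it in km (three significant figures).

D ≈ 4.43 km

In SI units: v = 4640 m/s.
(ρ_i/ρ_t)^0.382 = (1790/3000)^0.382 = 0.8210
d^0.76 = 274^0.76 = 71.23
v^0.43 = 4640^0.43 = 37.72
g^-0.21 = 0.25^-0.21 = 1.338
D = 1.5 × 0.8210 × 71.23 × 37.72 × 1.338 = 4427 m
   = 4.427 km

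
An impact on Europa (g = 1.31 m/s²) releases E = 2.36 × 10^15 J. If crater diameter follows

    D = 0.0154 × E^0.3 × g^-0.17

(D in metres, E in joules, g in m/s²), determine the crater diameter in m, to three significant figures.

E^0.3 = (2.36 × 10^15)^0.3 = 4.091 × 10^4
g^-0.17 = 1.31^-0.17 = 0.9551
D = 0.0154 × 4.091 × 10^4 × 0.9551 = 601.7 m

D ≈ 602 m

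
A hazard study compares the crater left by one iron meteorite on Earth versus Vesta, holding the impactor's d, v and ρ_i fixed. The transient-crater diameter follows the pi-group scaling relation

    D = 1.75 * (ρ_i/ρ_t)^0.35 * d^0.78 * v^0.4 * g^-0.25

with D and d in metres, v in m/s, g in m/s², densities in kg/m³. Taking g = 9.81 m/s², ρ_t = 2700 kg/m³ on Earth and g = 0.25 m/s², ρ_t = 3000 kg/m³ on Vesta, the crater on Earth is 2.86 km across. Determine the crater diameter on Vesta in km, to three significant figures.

D ≈ 6.90 km

The impactor-only factors (d, v, ρ_i) cancel in the ratio, leaving D_Vesta/D_Earth = (g_Vesta/g_Earth)^-0.25 · (ρ_t,Earth/ρ_t,Vesta)^0.35.
(0.25/9.81)^-0.25 = 0.02548^-0.25 = 2.503
(2700/3000)^0.35 = 0.9000^0.35 = 0.9638
Ratio = 2.503 × 0.9638 = 2.412
D_Vesta = 2.412 × 2.86 km = 6.90 km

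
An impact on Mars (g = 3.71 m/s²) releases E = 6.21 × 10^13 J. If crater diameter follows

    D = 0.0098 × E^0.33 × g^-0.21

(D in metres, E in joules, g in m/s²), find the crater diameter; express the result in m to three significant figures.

D ≈ 265 m

E^0.33 = (6.21 × 10^13)^0.33 = 3.562 × 10^4
g^-0.21 = 3.71^-0.21 = 0.7593
D = 0.0098 × 3.562 × 10^4 × 0.7593 = 265.1 m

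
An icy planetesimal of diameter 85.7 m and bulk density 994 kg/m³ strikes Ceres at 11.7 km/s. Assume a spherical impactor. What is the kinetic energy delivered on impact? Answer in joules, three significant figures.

E ≈ 2.24 × 10^16 J

v = 11700 m/s.
Mass m = (π/6) ρ d³ = (π/6) × 994 × (85.7)³ = 3.276 × 10^8 kg
E = ½ m v² = 0.5 × 3.276 × 10^8 × (11700)² = 2.242 × 10^16 J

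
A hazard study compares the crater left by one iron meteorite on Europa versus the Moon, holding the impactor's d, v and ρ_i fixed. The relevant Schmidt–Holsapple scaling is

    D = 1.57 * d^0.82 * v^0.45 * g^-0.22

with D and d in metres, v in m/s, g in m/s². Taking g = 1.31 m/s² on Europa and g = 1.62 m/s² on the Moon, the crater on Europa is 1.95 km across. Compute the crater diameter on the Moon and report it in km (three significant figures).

All impactor-dependent factors cancel in the ratio, leaving D_Moon/D_Europa = (g_Moon/g_Europa)^-0.22.
(1.62/1.31)^-0.22 = 1.237^-0.22 = 0.9543
D_Moon = 0.9543 × 1.95 km = 1.86 km

D ≈ 1.86 km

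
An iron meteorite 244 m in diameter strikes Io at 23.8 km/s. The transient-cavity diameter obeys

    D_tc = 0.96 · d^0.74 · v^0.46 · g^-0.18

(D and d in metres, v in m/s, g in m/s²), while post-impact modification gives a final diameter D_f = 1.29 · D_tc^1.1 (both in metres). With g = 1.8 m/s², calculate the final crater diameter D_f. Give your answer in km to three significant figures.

D_f ≈ 15.8 km

v = 23800 m/s.
d^0.74 = 244^0.74 = 58.43
v^0.46 = 23800^0.46 = 103.1
g^-0.18 = 1.8^-0.18 = 0.8996
D_tc = 0.96 × 58.43 × 103.1 × 0.8996 = 5203 m
D_f = 1.29 × (5203)^1.1 = 15793 m
     = 15.79 km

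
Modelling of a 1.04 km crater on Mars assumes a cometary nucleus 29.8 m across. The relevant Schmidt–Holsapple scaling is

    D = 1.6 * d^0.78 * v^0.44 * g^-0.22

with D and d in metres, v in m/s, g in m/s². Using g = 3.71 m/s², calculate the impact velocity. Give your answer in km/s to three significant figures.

v ≈ 11.6 km/s

Rearranging for v: v = [D / (1.6 · 29.8^0.78 · 3.71^-0.22)]^(1/0.44).
D = 1040 m.
29.8^0.78 = 14.12
3.71^-0.22 = 0.7494
Denominator = 1.6 × 14.12 × 0.7494 = 16.93
D / 16.93 = 1040 / 16.93 = 61.43
v = 61.43^(1/0.44) = 61.43^2.2727 = 11600 m/s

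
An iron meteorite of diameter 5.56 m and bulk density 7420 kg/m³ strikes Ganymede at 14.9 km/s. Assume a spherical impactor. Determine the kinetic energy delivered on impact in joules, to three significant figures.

E ≈ 7.41 × 10^13 J

v = 14900 m/s.
Mass m = (π/6) ρ d³ = (π/6) × 7420 × (5.56)³ = 6.678 × 10^5 kg
E = ½ m v² = 0.5 × 6.678 × 10^5 × (14900)² = 7.413 × 10^13 J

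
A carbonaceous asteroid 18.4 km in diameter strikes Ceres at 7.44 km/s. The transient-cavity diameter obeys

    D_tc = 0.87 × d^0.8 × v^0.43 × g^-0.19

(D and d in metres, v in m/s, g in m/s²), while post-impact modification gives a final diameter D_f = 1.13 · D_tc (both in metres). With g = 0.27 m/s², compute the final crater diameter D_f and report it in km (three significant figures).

D_f ≈ 150 km

In SI: d = 18400 m, v = 7440 m/s.
d^0.8 = 18400^0.8 = 2581
v^0.43 = 7440^0.43 = 46.21
g^-0.19 = 0.27^-0.19 = 1.282
D_tc = 0.87 × 2581 × 46.21 × 1.282 = 1.330 × 10^5 m
D_f = 1.13 × 1.330 × 10^5 = 1.503 × 10^5 m
     = 150.3 km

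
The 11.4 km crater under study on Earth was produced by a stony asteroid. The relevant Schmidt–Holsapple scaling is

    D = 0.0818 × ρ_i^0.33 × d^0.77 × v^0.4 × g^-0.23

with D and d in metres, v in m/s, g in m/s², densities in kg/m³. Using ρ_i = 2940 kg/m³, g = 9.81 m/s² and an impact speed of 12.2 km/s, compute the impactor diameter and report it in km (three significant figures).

d ≈ 2.33 km

Rearranging for d: d = [D / (0.0818 · 2940^0.33 · 12200^0.4 · 9.81^-0.23)]^(1/0.77).
D = 11400 m.
2940^0.33 = 13.95
12200^0.4 = 43.11
9.81^-0.23 = 0.5914
Denominator = 0.0818 × 13.95 × 43.11 × 0.5914 = 29.09
D / 29.09 = 11400 / 29.09 = 391.9
d = 391.9^(1/0.77) = 391.9^1.2987 = 2332 m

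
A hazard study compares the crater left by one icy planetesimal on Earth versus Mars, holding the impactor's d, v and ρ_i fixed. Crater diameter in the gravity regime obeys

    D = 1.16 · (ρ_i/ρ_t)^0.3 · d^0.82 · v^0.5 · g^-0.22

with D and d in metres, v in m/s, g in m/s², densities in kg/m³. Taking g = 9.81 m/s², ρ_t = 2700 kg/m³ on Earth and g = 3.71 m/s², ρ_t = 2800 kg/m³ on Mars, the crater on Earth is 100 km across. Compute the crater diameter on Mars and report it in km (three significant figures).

D ≈ 123 km

The impactor-only factors (d, v, ρ_i) cancel in the ratio, leaving D_Mars/D_Earth = (g_Mars/g_Earth)^-0.22 · (ρ_t,Earth/ρ_t,Mars)^0.3.
(3.71/9.81)^-0.22 = 0.3782^-0.22 = 1.239
(2700/2800)^0.3 = 0.9643^0.3 = 0.9892
Ratio = 1.239 × 0.9892 = 1.226
D_Mars = 1.226 × 100 km = 123 km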